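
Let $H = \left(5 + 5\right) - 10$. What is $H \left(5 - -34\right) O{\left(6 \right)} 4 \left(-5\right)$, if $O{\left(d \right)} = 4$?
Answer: $0$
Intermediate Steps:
$H = 0$ ($H = 10 - 10 = 0$)
$H \left(5 - -34\right) O{\left(6 \right)} 4 \left(-5\right) = 0 \left(5 - -34\right) 4 \cdot 4 \left(-5\right) = 0 \left(5 + 34\right) 16 \left(-5\right) = 0 \cdot 39 \left(-80\right) = 0 \left(-80\right) = 0$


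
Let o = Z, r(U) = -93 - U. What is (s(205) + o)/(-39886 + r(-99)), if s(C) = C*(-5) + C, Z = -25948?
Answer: 3346/4985 ≈ 0.67121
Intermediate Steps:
s(C) = -4*C (s(C) = -5*C + C = -4*C)
o = -25948
(s(205) + o)/(-39886 + r(-99)) = (-4*205 - 25948)/(-39886 + (-93 - 1*(-99))) = (-820 - 25948)/(-39886 + (-93 + 99)) = -26768/(-39886 + 6) = -26768/(-39880) = -26768*(-1/39880) = 3346/4985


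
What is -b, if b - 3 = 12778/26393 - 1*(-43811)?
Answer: -1156395680/26393 ≈ -43815.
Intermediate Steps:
b = 1156395680/26393 (b = 3 + (12778/26393 - 1*(-43811)) = 3 + (12778*(1/26393) + 43811) = 3 + (12778/26393 + 43811) = 3 + 1156316501/26393 = 1156395680/26393 ≈ 43815.)
-b = -1*1156395680/26393 = -1156395680/26393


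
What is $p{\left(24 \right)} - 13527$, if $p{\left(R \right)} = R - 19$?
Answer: $-13522$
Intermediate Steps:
$p{\left(R \right)} = -19 + R$ ($p{\left(R \right)} = R - 19 = -19 + R$)
$p{\left(24 \right)} - 13527 = \left(-19 + 24\right) - 13527 = 5 - 13527 = -13522$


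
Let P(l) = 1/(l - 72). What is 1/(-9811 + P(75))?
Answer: -3/29432 ≈ -0.00010193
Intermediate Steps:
P(l) = 1/(-72 + l)
1/(-9811 + P(75)) = 1/(-9811 + 1/(-72 + 75)) = 1/(-9811 + 1/3) = 1/(-9811 + ⅓) = 1/(-29432/3) = -3/29432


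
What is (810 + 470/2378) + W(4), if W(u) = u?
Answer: 968081/1189 ≈ 814.20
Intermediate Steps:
(810 + 470/2378) + W(4) = (810 + 470/2378) + 4 = (810 + 470*(1/2378)) + 4 = (810 + 235/1189) + 4 = 963325/1189 + 4 = 968081/1189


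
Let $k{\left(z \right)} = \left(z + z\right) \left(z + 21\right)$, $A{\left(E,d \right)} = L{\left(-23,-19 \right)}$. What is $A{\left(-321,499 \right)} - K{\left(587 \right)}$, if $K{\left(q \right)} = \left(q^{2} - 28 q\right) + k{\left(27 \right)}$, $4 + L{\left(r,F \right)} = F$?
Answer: $-330748$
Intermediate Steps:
$L{\left(r,F \right)} = -4 + F$
$A{\left(E,d \right)} = -23$ ($A{\left(E,d \right)} = -4 - 19 = -23$)
$k{\left(z \right)} = 2 z \left(21 + z\right)$
$K{\left(q \right)} = 2592 + q^{2} - 28 q$ ($K{\left(q \right)} = \left(q^{2} - 28 q\right) + 2 \cdot 27 \left(21 + 27\right) = \left(q^{2} - 28 q\right) + 2 \cdot 27 \cdot 48 = \left(q^{2} - 28 q\right) + 2592 = 2592 + q^{2} - 28 q$)
$A{\left(-321,499 \right)} - K{\left(587 \right)} = -23 - \left(2592 + 587^{2} - 16436\right) = -23 - \left(2592 + 344569 - 16436\right) = -23 - 330725 = -330748$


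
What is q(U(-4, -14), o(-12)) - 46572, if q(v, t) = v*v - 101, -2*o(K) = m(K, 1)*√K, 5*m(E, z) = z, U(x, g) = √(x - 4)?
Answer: -46681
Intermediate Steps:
U(x, g) = √(-4 + x)
m(E, z) = z/5
o(K) = -√K/10 (o(K) = -(⅕)*1*√K/2 = -√K/10)
q(v, t) = -101 + v² (q(v, t) = v² - 101 = -101 + v²)
q(U(-4, -14), o(-12)) - 46572 = (-101 + (√(-4 - 4))²) - 46572 = (-101 + (√(-8))²) - 46572 = (-101 + (2*I*√2)²) - 46572 = (-101 - 8) - 46572 = -109 - 46572 = -46681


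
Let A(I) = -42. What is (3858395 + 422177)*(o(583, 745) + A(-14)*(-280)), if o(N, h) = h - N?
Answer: 51032979384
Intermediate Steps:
(3858395 + 422177)*(o(583, 745) + A(-14)*(-280)) = (3858395 + 422177)*((745 - 1*583) - 42*(-280)) = 4280572*((745 - 583) + 11760) = 4280572*(162 + 11760) = 4280572*11922 = 51032979384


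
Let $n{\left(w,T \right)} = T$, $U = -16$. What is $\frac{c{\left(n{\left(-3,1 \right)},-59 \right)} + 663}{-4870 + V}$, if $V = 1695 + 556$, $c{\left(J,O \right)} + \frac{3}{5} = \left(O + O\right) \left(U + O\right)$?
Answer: $- \frac{15854}{4365} \approx -3.6321$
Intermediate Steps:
$c{\left(J,O \right)} = - \frac{3}{5} + 2 O \left(-16 + O\right)$ ($c{\left(J,O \right)} = - \frac{3}{5} + \left(O + O\right) \left(-16 + O\right) = - \frac{3}{5} + 2 O \left(-16 + O\right)$)
$V = 2251$
$\frac{c{\left(n{\left(-3,1 \right)},-59 \right)} + 663}{-4870 + V} = \frac{\left(- \frac{3}{5} - -1888 + 2 \left(-59\right)^{2}\right) + 663}{-4870 + 2251} = \frac{\left(- \frac{3}{5} + 1888 + 2 \cdot 3481\right) + 663}{-2619} = \left(\left(- \frac{3}{5} + 1888 + 6962\right) + 663\right) \left(- \frac{1}{2619}\right) = \left(\frac{44247}{5} + 663\right) \left(- \frac{1}{2619}\right) = \frac{47562}{5} \left(- \frac{1}{2619}\right) = - \frac{15854}{4365}$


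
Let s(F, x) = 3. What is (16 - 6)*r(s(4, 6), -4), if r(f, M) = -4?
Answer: -40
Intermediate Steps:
(16 - 6)*r(s(4, 6), -4) = (16 - 6)*(-4) = 10*(-4) = -40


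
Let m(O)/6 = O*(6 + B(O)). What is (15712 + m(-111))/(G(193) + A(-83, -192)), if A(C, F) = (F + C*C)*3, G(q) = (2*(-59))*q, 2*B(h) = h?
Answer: -48679/2683 ≈ -18.143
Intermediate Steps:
B(h) = h/2
m(O) = 6*O*(6 + O/2) (m(O) = 6*(O*(6 + O/2)) = 6*O*(6 + O/2))
G(q) = -118*q
A(C, F) = 3*F + 3*C² (A(C, F) = (F + C²)*3 = 3*F + 3*C²)
(15712 + m(-111))/(G(193) + A(-83, -192)) = (15712 + 3*(-111)*(12 - 111))/(-118*193 + (3*(-192) + 3*(-83)²)) = (15712 + 3*(-111)*(-99))/(-22774 + (-576 + 3*6889)) = (15712 + 32967)/(-22774 + (-576 + 20667)) = 48679/(-22774 + 20091) = 48679/(-2683) = 48679*(-1/2683) = -48679/2683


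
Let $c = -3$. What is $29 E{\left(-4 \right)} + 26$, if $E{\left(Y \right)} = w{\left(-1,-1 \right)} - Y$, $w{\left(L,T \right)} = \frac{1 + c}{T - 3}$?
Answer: $\frac{313}{2} \approx 156.5$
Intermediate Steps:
$w{\left(L,T \right)} = - \frac{2}{-3 + T}$ ($w{\left(L,T \right)} = \frac{1 - 3}{T - 3} = - \frac{2}{-3 + T}$)
$E{\left(Y \right)} = \frac{1}{2} - Y$ ($E{\left(Y \right)} = - \frac{2}{-3 - 1} - Y = - \frac{2}{-4} - Y = \left(-2\right) \left(- \frac{1}{4}\right) - Y = \frac{1}{2} - Y$)
$29 E{\left(-4 \right)} + 26 = 29 \left(\frac{1}{2} - -4\right) + 26 = 29 \left(\frac{1}{2} + 4\right) + 26 = 29 \cdot \frac{9}{2} + 26 = \frac{261}{2} + 26 = \frac{313}{2}$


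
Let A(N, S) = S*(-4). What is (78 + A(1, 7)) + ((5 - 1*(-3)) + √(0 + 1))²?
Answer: 131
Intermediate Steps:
A(N, S) = -4*S
(78 + A(1, 7)) + ((5 - 1*(-3)) + √(0 + 1))² = (78 - 4*7) + ((5 - 1*(-3)) + √(0 + 1))² = (78 - 28) + ((5 + 3) + √1)² = 50 + (8 + 1)² = 50 + 9² = 50 + 81 = 131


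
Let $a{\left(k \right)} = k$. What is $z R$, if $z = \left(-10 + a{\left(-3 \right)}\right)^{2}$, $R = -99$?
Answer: $-16731$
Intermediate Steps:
$z = 169$ ($z = \left(-10 - 3\right)^{2} = \left(-13\right)^{2} = 169$)
$z R = 169 \left(-99\right) = -16731$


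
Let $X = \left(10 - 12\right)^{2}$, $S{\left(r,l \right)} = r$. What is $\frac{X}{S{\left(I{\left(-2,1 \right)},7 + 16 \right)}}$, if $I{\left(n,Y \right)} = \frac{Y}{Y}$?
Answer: $4$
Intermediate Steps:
$I{\left(n,Y \right)} = 1$
$X = 4$ ($X = \left(-2\right)^{2} = 4$)
$\frac{X}{S{\left(I{\left(-2,1 \right)},7 + 16 \right)}} = \frac{4}{1} = 4 \cdot 1 = 4$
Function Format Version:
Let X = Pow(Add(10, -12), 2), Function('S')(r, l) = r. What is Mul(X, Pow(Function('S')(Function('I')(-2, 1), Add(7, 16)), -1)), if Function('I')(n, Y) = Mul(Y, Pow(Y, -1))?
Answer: 4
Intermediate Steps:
Function('I')(n, Y) = 1
X = 4 (X = Pow(-2, 2) = 4)
Mul(X, Pow(Function('S')(Function('I')(-2, 1), Add(7, 16)), -1)) = Mul(4, Pow(1, -1)) = Mul(4, 1) = 4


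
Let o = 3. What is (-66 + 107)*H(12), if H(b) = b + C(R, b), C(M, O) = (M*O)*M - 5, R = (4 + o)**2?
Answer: 1181579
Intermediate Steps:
R = 49 (R = (4 + 3)**2 = 7**2 = 49)
C(M, O) = -5 + O*M**2 (C(M, O) = O*M**2 - 5 = -5 + O*M**2)
H(b) = -5 + 2402*b (H(b) = b + (-5 + b*49**2) = b + (-5 + b*2401) = b + (-5 + 2401*b) = -5 + 2402*b)
(-66 + 107)*H(12) = (-66 + 107)*(-5 + 2402*12) = 41*(-5 + 28824) = 41*28819 = 1181579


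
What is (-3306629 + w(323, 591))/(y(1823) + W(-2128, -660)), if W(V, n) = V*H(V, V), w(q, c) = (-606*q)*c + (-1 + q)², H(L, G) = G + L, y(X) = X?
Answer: -118884103/9058591 ≈ -13.124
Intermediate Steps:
w(q, c) = (-1 + q)² - 606*c*q (w(q, c) = -606*c*q + (-1 + q)² = (-1 + q)² - 606*c*q)
W(V, n) = 2*V² (W(V, n) = V*(V + V) = V*(2*V) = 2*V²)
(-3306629 + w(323, 591))/(y(1823) + W(-2128, -660)) = (-3306629 + ((-1 + 323)² - 606*591*323))/(1823 + 2*(-2128)²) = (-3306629 + (322² - 115681158))/(1823 + 2*4528384) = (-3306629 + (103684 - 115681158))/(1823 + 9056768) = (-3306629 - 115577474)/9058591 = -118884103*1/9058591 = -118884103/9058591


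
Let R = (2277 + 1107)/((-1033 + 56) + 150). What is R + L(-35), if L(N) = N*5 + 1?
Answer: -147282/827 ≈ -178.09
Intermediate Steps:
L(N) = 1 + 5*N (L(N) = 5*N + 1 = 1 + 5*N)
R = -3384/827 (R = 3384/(-977 + 150) = 3384/(-827) = 3384*(-1/827) = -3384/827 ≈ -4.0919)
R + L(-35) = -3384/827 + (1 + 5*(-35)) = -3384/827 + (1 - 175) = -3384/827 - 174 = -147282/827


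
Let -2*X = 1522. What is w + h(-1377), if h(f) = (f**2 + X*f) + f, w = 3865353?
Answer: 6808002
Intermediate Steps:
X = -761 (X = -1/2*1522 = -761)
h(f) = f**2 - 760*f (h(f) = (f**2 - 761*f) + f = f**2 - 760*f)
w + h(-1377) = 3865353 - 1377*(-760 - 1377) = 3865353 - 1377*(-2137) = 3865353 + 2942649 = 6808002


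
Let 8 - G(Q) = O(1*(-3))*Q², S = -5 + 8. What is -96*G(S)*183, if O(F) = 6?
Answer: 808128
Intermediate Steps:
S = 3
G(Q) = 8 - 6*Q²
-96*G(S)*183 = -96*(8 - 6*3²)*183 = -96*(8 - 6*9)*183 = -96*(8 - 54)*183 = -96*(-46)*183 = 4416*183 = 808128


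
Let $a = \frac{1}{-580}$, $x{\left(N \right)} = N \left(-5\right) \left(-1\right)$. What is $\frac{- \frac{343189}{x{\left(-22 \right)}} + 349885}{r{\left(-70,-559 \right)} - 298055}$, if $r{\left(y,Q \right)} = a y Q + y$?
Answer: $- \frac{102371421}{86475815} \approx -1.1838$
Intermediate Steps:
$x{\left(N \right)} = 5 N$ ($x{\left(N \right)} = - 5 N \left(-1\right) = 5 N$)
$a = - \frac{1}{580} \approx -0.0017241$
$r{\left(y,Q \right)} = y - \frac{Q y}{580}$ ($r{\left(y,Q \right)} = - \frac{y}{580} Q + y = - \frac{Q y}{580} + y = y - \frac{Q y}{580}$)
$\frac{- \frac{343189}{x{\left(-22 \right)}} + 349885}{r{\left(-70,-559 \right)} - 298055} = \frac{- \frac{343189}{5 \left(-22\right)} + 349885}{\frac{1}{580} \left(-70\right) \left(580 - -559\right) - 298055} = \frac{- \frac{343189}{-110} + 349885}{\frac{1}{580} \left(-70\right) \left(580 + 559\right) - 298055} = \frac{\left(-343189\right) \left(- \frac{1}{110}\right) + 349885}{\frac{1}{580} \left(-70\right) 1139 - 298055} = \frac{\frac{31199}{10} + 349885}{- \frac{7973}{58} - 298055} = \frac{3530049}{10 \left(- \frac{17295163}{58}\right)} = \frac{3530049}{10} \left(- \frac{58}{17295163}\right) = - \frac{102371421}{86475815}$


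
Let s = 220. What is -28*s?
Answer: -6160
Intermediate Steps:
-28*s = -28*220 = -6160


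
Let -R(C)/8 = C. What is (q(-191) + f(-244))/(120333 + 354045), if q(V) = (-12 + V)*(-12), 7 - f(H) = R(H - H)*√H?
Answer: 2443/474378 ≈ 0.0051499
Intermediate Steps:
R(C) = -8*C
f(H) = 7 (f(H) = 7 - (-8*(H - H))*√H = 7 - (-8*0)*√H = 7 - 0*√H = 7 - 1*0 = 7 + 0 = 7)
q(V) = 144 - 12*V
(q(-191) + f(-244))/(120333 + 354045) = ((144 - 12*(-191)) + 7)/(120333 + 354045) = ((144 + 2292) + 7)/474378 = (2436 + 7)*(1/474378) = 2443*(1/474378) = 2443/474378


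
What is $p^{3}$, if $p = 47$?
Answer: $103823$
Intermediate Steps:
$p^{3} = 47^{3} = 103823$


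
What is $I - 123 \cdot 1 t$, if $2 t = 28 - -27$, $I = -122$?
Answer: $- \frac{7009}{2} \approx -3504.5$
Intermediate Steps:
$t = \frac{55}{2}$ ($t = \frac{28 - -27}{2} = \frac{28 + 27}{2} = \frac{1}{2} \cdot 55 = \frac{55}{2} \approx 27.5$)
$I - 123 \cdot 1 t = -122 - 123 \cdot 1 \cdot \frac{55}{2} = -122 - \frac{6765}{2} = - \frac{7009}{2}$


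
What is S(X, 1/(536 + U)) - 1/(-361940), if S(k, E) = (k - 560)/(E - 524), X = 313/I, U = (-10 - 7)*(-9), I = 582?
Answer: 8119899625499/7605169059780 ≈ 1.0677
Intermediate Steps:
U = 153 (U = -17*(-9) = 153)
X = 313/582 ≈ 0.53780
S(k, E) = (-560 + k)/(-524 + E)
S(X, 1/(536 + U)) - 1/(-361940) = (-560 + 313/582)/(-524 + 1/(536 + 153)) - 1/(-361940) = -325607/582/(-524 + 1/689) - 1*(-1/361940) = -325607/582/(-524 + 1/689) + 1/361940 = -325607/582/(-361035/689) + 1/361940 = -689/361035*(-325607/582) + 1/361940 = 224343223/210122370 + 1/361940 = 8119899625499/7605169059780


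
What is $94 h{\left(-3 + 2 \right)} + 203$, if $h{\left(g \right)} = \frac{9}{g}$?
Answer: $-643$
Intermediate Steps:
$94 h{\left(-3 + 2 \right)} + 203 = 94 \frac{9}{-3 + 2} + 203 = 94 \frac{9}{-1} + 203 = 94 \cdot 9 \left(-1\right) + 203 = 94 \left(-9\right) + 203 = -846 + 203 = -643$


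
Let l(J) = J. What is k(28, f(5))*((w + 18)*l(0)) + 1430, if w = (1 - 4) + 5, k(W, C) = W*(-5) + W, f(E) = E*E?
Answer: 1430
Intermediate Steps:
f(E) = E²
k(W, C) = -4*W (k(W, C) = -5*W + W = -4*W)
w = 2 (w = -3 + 5 = 2)
k(28, f(5))*((w + 18)*l(0)) + 1430 = (-4*28)*((2 + 18)*0) + 1430 = -2240*0 + 1430 = -112*0 + 1430 = 0 + 1430 = 1430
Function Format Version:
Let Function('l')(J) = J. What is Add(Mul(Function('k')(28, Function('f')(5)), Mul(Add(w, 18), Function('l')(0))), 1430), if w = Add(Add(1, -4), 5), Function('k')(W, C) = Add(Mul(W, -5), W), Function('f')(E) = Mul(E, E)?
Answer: 1430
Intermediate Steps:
Function('f')(E) = Pow(E, 2)
Function('k')(W, C) = Mul(-4, W) (Function('k')(W, C) = Add(Mul(-5, W), W) = Mul(-4, W))
w = 2 (w = Add(-3, 5) = 2)
Add(Mul(Function('k')(28, Function('f')(5)), Mul(Add(w, 18), Function('l')(0))), 1430) = Add(Mul(Mul(-4, 28), Mul(Add(2, 18), 0)), 1430) = Add(Mul(-112, Mul(20, 0)), 1430) = Add(Mul(-112, 0), 1430) = Add(0, 1430) = 1430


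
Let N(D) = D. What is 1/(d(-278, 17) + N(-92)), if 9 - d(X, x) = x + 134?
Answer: -1/234 ≈ -0.0042735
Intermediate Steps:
d(X, x) = -125 - x (d(X, x) = 9 - (x + 134) = 9 - (134 + x) = 9 + (-134 - x) = -125 - x)
1/(d(-278, 17) + N(-92)) = 1/((-125 - 1*17) - 92) = 1/((-125 - 17) - 92) = 1/(-142 - 92) = 1/(-234) = -1/234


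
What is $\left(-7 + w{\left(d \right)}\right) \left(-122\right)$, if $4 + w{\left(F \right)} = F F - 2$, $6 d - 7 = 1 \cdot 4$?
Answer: $\frac{21167}{18} \approx 1175.9$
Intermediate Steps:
$d = \frac{11}{6}$ ($d = \frac{7}{6} + \frac{1 \cdot 4}{6} = \frac{7}{6} + \frac{1}{6} \cdot 4 = \frac{7}{6} + \frac{2}{3} = \frac{11}{6} \approx 1.8333$)
$w{\left(F \right)} = -6 + F^{2}$ ($w{\left(F \right)} = -4 + \left(F F - 2\right) = -4 + \left(F^{2} - 2\right) = -4 + \left(-2 + F^{2}\right) = -6 + F^{2}$)
$\left(-7 + w{\left(d \right)}\right) \left(-122\right) = \left(-7 - \left(6 - \left(\frac{11}{6}\right)^{2}\right)\right) \left(-122\right) = \left(-7 + \left(-6 + \frac{121}{36}\right)\right) \left(-122\right) = \left(-7 - \frac{95}{36}\right) \left(-122\right) = \left(- \frac{347}{36}\right) \left(-122\right) = \frac{21167}{18}$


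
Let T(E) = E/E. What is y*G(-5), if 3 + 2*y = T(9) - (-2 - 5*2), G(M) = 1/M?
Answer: -1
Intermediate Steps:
T(E) = 1
y = 5 (y = -3/2 + (1 - (-2 - 5*2))/2 = -3/2 + (1 - (-2 - 10))/2 = -3/2 + (1 - 1*(-12))/2 = -3/2 + (1 + 12)/2 = -3/2 + (½)*13 = -3/2 + 13/2 = 5)
y*G(-5) = 5/(-5) = 5*(-⅕) = -1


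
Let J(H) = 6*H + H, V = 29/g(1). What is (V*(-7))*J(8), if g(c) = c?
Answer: -11368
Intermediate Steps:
V = 29 (V = 29/1 = 29*1 = 29)
J(H) = 7*H
(V*(-7))*J(8) = (29*(-7))*(7*8) = -203*56 = -11368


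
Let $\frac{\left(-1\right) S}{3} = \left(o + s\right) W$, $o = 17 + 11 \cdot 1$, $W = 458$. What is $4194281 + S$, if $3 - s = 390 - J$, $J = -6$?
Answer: $4695791$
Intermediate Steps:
$o = 28$ ($o = 17 + 11 = 28$)
$s = -393$ ($s = 3 - \left(390 - -6\right) = 3 - \left(390 + 6\right) = 3 - 396 = -393$)
$S = 501510$ ($S = - 3 \left(28 - 393\right) 458 = - 3 \left(\left(-365\right) 458\right) = \left(-3\right) \left(-167170\right) = 501510$)
$4194281 + S = 4194281 + 501510 = 4695791$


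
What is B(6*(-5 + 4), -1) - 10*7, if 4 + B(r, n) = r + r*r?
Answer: -44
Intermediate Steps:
B(r, n) = -4 + r + r**2 (B(r, n) = -4 + (r + r*r) = -4 + (r + r**2) = -4 + r + r**2)
B(6*(-5 + 4), -1) - 10*7 = (-4 + 6*(-5 + 4) + (6*(-5 + 4))**2) - 10*7 = (-4 + 6*(-1) + (6*(-1))**2) - 70 = (-4 - 6 + (-6)**2) - 70 = (-4 - 6 + 36) - 70 = 26 - 70 = -44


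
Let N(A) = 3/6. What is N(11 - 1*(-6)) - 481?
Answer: -961/2 ≈ -480.50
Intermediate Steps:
N(A) = ½ (N(A) = 3*(⅙) = ½)
N(11 - 1*(-6)) - 481 = ½ - 481 = -961/2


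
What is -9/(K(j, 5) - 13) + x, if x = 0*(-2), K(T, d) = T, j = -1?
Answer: 9/14 ≈ 0.64286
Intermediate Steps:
x = 0
-9/(K(j, 5) - 13) + x = -9/(-1 - 13) + 0 = -9/(-14) + 0 = -1/14*(-9) + 0 = 9/14 + 0 = 9/14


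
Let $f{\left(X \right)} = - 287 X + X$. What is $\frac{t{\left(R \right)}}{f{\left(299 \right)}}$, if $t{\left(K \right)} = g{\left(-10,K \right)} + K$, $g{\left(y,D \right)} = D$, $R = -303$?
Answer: $\frac{303}{42757} \approx 0.0070866$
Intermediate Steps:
$t{\left(K \right)} = 2 K$ ($t{\left(K \right)} = K + K = 2 K$)
$f{\left(X \right)} = - 286 X$
$\frac{t{\left(R \right)}}{f{\left(299 \right)}} = \frac{2 \left(-303\right)}{\left(-286\right) 299} = - \frac{606}{-85514} = \left(-606\right) \left(- \frac{1}{85514}\right) = \frac{303}{42757}$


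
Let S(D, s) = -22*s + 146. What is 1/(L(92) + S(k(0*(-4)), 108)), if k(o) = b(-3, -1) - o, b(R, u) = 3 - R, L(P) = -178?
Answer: -1/2408 ≈ -0.00041528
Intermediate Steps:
k(o) = 6 - o (k(o) = (3 - 1*(-3)) - o = (3 + 3) - o = 6 - o)
S(D, s) = 146 - 22*s
1/(L(92) + S(k(0*(-4)), 108)) = 1/(-178 + (146 - 22*108)) = 1/(-178 + (146 - 2376)) = 1/(-178 - 2230) = 1/(-2408) = -1/2408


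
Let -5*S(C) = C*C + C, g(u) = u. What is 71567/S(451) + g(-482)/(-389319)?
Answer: -139213707701/79363456788 ≈ -1.7541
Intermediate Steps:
S(C) = -C/5 - C**2/5 (S(C) = -(C*C + C)/5 = -(C**2 + C)/5 = -(C + C**2)/5 = -C/5 - C**2/5)
71567/S(451) + g(-482)/(-389319) = 71567/((-1/5*451*(1 + 451))) - 482/(-389319) = 71567/((-1/5*451*452)) - 482*(-1/389319) = 71567/(-203852/5) + 482/389319 = 71567*(-5/203852) + 482/389319 = -357835/203852 + 482/389319 = -139213707701/79363456788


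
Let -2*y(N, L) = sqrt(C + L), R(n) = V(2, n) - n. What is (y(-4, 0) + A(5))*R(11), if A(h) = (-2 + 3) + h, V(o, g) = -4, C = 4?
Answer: -75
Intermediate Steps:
A(h) = 1 + h
R(n) = -4 - n
y(N, L) = -sqrt(4 + L)/2
(y(-4, 0) + A(5))*R(11) = (-sqrt(4 + 0)/2 + (1 + 5))*(-4 - 1*11) = (-sqrt(4)/2 + 6)*(-4 - 11) = (-1/2*2 + 6)*(-15) = (-1 + 6)*(-15) = 5*(-15) = -75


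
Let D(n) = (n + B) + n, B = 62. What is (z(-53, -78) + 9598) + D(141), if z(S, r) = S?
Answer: 9889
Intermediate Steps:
D(n) = 62 + 2*n (D(n) = (n + 62) + n = (62 + n) + n = 62 + 2*n)
(z(-53, -78) + 9598) + D(141) = (-53 + 9598) + (62 + 2*141) = 9545 + (62 + 282) = 9545 + 344 = 9889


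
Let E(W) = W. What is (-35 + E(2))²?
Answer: 1089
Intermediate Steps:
(-35 + E(2))² = (-35 + 2)² = (-33)² = 1089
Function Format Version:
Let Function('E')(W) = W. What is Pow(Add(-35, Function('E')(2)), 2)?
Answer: 1089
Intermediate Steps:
Pow(Add(-35, Function('E')(2)), 2) = Pow(Add(-35, 2), 2) = Pow(-33, 2) = 1089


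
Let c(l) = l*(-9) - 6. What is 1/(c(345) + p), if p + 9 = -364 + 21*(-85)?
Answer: -1/5269 ≈ -0.00018979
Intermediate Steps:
c(l) = -6 - 9*l (c(l) = -9*l - 6 = -6 - 9*l)
p = -2158 (p = -9 + (-364 + 21*(-85)) = -9 + (-364 - 1785) = -9 - 2149 = -2158)
1/(c(345) + p) = 1/((-6 - 9*345) - 2158) = 1/((-6 - 3105) - 2158) = 1/(-3111 - 2158) = 1/(-5269) = -1/5269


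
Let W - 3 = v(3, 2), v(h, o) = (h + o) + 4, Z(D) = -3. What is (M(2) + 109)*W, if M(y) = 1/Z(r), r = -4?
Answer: 1304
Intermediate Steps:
v(h, o) = 4 + h + o
W = 12 (W = 3 + (4 + 3 + 2) = 3 + 9 = 12)
M(y) = -1/3 (M(y) = 1/(-3) = -1/3)
(M(2) + 109)*W = (-1/3 + 109)*12 = (326/3)*12 = 1304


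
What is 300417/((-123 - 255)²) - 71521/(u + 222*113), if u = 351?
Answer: -286388815/403837812 ≈ -0.70917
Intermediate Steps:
300417/((-123 - 255)²) - 71521/(u + 222*113) = 300417/((-123 - 255)²) - 71521/(351 + 222*113) = 300417/((-378)²) - 71521/(351 + 25086) = 300417/142884 - 71521/25437 = 300417*(1/142884) - 71521*1/25437 = 100139/47628 - 71521/25437 = -286388815/403837812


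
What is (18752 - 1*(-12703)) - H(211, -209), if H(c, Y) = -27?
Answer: 31482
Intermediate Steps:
(18752 - 1*(-12703)) - H(211, -209) = (18752 - 1*(-12703)) - 1*(-27) = (18752 + 12703) + 27 = 31455 + 27 = 31482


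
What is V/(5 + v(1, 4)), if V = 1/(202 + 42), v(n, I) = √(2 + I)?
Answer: 5/4636 - √6/4636 ≈ 0.00055015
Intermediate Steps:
V = 1/244 ≈ 0.0040984
V/(5 + v(1, 4)) = (1/244)/(5 + √(2 + 4)) = (1/244)/(5 + √6) = 1/(244*(5 + √6))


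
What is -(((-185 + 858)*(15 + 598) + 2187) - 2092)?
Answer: -412644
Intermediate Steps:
-(((-185 + 858)*(15 + 598) + 2187) - 2092) = -((673*613 + 2187) - 2092) = -((412549 + 2187) - 2092) = -(414736 - 2092) = -1*412644 = -412644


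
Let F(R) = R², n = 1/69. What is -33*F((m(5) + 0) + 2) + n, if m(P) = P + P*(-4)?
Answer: -384812/69 ≈ -5577.0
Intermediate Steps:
m(P) = -3*P (m(P) = P - 4*P = -3*P)
n = 1/69 ≈ 0.014493
-33*F((m(5) + 0) + 2) + n = -33*((-3*5 + 0) + 2)² + 1/69 = -33*((-15 + 0) + 2)² + 1/69 = -33*(-15 + 2)² + 1/69 = -33*(-13)² + 1/69 = -33*169 + 1/69 = -5577 + 1/69 = -384812/69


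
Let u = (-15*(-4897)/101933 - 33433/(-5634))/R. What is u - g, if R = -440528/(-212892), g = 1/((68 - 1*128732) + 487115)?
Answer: 2209426420853498791/687006793052345688 ≈ 3.2160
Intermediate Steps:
g = 1/358451 (g = 1/((68 - 128732) + 487115) = 1/(-128664 + 487115) = 1/358451 ≈ 2.7898e-6)
R = 110132/53223 (R = -440528*(-1/212892) = 110132/53223 ≈ 2.0693)
u = 6163822495829/1916598902088 (u = (-15*(-4897)/101933 - 33433/(-5634))/(110132/53223) = (73455*(1/101933) - 33433*(-1/5634))*(53223/110132) = (73455/101933 + 33433/5634)*(53223/110132) = (3821771459/574290522)*(53223/110132) = 6163822495829/1916598902088 ≈ 3.2160)
u - g = 6163822495829/1916598902088 - 1*1/358451 = 6163822495829/1916598902088 - 1/358451 = 2209426420853498791/687006793052345688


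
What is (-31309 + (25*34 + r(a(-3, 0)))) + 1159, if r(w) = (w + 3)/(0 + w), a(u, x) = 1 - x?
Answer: -29296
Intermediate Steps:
r(w) = (3 + w)/w
(-31309 + (25*34 + r(a(-3, 0)))) + 1159 = (-31309 + (25*34 + (3 + (1 - 1*0))/(1 - 1*0))) + 1159 = (-31309 + (850 + (3 + (1 + 0))/(1 + 0))) + 1159 = (-31309 + (850 + (3 + 1)/1)) + 1159 = (-31309 + (850 + 1*4)) + 1159 = (-31309 + (850 + 4)) + 1159 = (-31309 + 854) + 1159 = -30455 + 1159 = -29296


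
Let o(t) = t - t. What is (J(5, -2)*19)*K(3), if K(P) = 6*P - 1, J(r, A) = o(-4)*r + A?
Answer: -646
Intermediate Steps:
o(t) = 0
J(r, A) = A (J(r, A) = 0*r + A = 0 + A = A)
K(P) = -1 + 6*P
(J(5, -2)*19)*K(3) = (-2*19)*(-1 + 6*3) = -38*(-1 + 18) = -38*17 = -646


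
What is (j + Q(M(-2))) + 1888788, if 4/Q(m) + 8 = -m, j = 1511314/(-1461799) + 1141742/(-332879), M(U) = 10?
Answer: 8271774861726656114/4379419703889 ≈ 1.8888e+6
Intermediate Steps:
j = -2172082006864/486602189321 (j = 1511314*(-1/1461799) + 1141742*(-1/332879) = -1511314/1461799 - 1141742/332879 = -2172082006864/486602189321 ≈ -4.4638)
Q(m) = 4/(-8 - m)
(j + Q(M(-2))) + 1888788 = (-2172082006864/486602189321 - 4/(8 + 10)) + 1888788 = (-2172082006864/486602189321 - 4/18) + 1888788 = (-2172082006864/486602189321 - 4*1/18) + 1888788 = (-2172082006864/486602189321 - 2/9) + 1888788 = -20521942440418/4379419703889 + 1888788 = 8271774861726656114/4379419703889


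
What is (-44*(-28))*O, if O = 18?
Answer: 22176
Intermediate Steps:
(-44*(-28))*O = -44*(-28)*18 = 1232*18 = 22176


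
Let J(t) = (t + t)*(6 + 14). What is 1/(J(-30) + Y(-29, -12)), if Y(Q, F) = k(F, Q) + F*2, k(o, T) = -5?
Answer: -1/1229 ≈ -0.00081367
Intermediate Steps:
J(t) = 40*t (J(t) = (2*t)*20 = 40*t)
Y(Q, F) = -5 + 2*F (Y(Q, F) = -5 + F*2 = -5 + 2*F)
1/(J(-30) + Y(-29, -12)) = 1/(40*(-30) + (-5 + 2*(-12))) = 1/(-1200 + (-5 - 24)) = 1/(-1200 - 29) = 1/(-1229) = -1/1229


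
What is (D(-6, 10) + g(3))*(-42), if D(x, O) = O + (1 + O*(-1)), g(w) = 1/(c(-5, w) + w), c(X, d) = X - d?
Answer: -168/5 ≈ -33.600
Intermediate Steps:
g(w) = -⅕ (g(w) = 1/((-5 - w) + w) = 1/(-5) = -⅕)
D(x, O) = 1 (D(x, O) = O + (1 - O) = 1)
(D(-6, 10) + g(3))*(-42) = (1 - ⅕)*(-42) = (⅘)*(-42) = -168/5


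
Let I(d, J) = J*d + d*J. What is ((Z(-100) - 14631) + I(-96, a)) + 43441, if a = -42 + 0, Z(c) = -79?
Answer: 36795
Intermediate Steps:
a = -42
I(d, J) = 2*J*d (I(d, J) = J*d + J*d = 2*J*d)
((Z(-100) - 14631) + I(-96, a)) + 43441 = ((-79 - 14631) + 2*(-42)*(-96)) + 43441 = (-14710 + 8064) + 43441 = -6646 + 43441 = 36795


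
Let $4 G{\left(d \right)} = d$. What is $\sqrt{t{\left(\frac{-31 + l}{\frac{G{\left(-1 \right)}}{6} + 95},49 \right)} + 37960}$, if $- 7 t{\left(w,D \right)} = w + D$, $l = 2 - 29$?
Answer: $\frac{\sqrt{9658992732753}}{15953} \approx 194.82$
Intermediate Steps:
$G{\left(d \right)} = \frac{d}{4}$
$l = -27$ ($l = 2 - 29 = -27$)
$t{\left(w,D \right)} = - \frac{D}{7} - \frac{w}{7}$ ($t{\left(w,D \right)} = - \frac{w + D}{7} = - \frac{D + w}{7} = - \frac{D}{7} - \frac{w}{7}$)
$\sqrt{t{\left(\frac{-31 + l}{\frac{G{\left(-1 \right)}}{6} + 95},49 \right)} + 37960} = \sqrt{\left(\left(- \frac{1}{7}\right) 49 - \frac{\left(-31 - 27\right) \frac{1}{\frac{\frac{1}{4} \left(-1\right)}{6} + 95}}{7}\right) + 37960} = \sqrt{\left(-7 - \frac{\left(-58\right) \frac{1}{\left(- \frac{1}{4}\right) \frac{1}{6} + 95}}{7}\right) + 37960} = \sqrt{\left(-7 - \frac{\left(-58\right) \frac{1}{- \frac{1}{24} + 95}}{7}\right) + 37960} = \sqrt{\left(-7 - \frac{\left(-58\right) \frac{1}{\frac{2279}{24}}}{7}\right) + 37960} = \sqrt{\left(-7 - \frac{\left(-58\right) \frac{24}{2279}}{7}\right) + 37960} = \sqrt{\left(-7 - - \frac{1392}{15953}\right) + 37960} = \sqrt{\left(-7 + \frac{1392}{15953}\right) + 37960} = \sqrt{- \frac{110279}{15953} + 37960} = \sqrt{\frac{605465601}{15953}} = \frac{\sqrt{9658992732753}}{15953}$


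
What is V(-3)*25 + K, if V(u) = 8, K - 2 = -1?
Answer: 201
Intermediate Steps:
K = 1 (K = 2 - 1 = 1)
V(-3)*25 + K = 8*25 + 1 = 200 + 1 = 201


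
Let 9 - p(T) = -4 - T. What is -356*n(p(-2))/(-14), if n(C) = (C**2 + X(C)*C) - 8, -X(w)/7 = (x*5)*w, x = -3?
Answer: 2281604/7 ≈ 3.2594e+5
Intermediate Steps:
p(T) = 13 + T (p(T) = 9 - (-4 - T) = 9 + (4 + T) = 13 + T)
X(w) = 105*w (X(w) = -7*(-3*5)*w = -(-105)*w = 105*w)
n(C) = -8 + 106*C**2 (n(C) = (C**2 + (105*C)*C) - 8 = (C**2 + 105*C**2) - 8 = 106*C**2 - 8 = -8 + 106*C**2)
-356*n(p(-2))/(-14) = -356*(-8 + 106*(13 - 2)**2)/(-14) = -356*(-8 + 106*11**2)*(-1)/14 = -356*(-8 + 106*121)*(-1)/14 = -356*(-8 + 12826)*(-1)/14 = -4563208*(-1)/14 = -356*(-6409/7) = 2281604/7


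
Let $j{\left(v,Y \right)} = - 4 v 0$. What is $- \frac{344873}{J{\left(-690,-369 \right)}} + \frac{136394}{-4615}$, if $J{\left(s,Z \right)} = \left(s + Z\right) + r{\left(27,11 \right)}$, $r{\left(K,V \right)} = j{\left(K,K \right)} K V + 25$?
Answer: $\frac{1450557499}{4771910} \approx 303.98$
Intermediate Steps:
$j{\left(v,Y \right)} = 0$
$r{\left(K,V \right)} = 25$ ($r{\left(K,V \right)} = 0 K V + 25 = 0 V + 25 = 0 + 25 = 25$)
$J{\left(s,Z \right)} = 25 + Z + s$ ($J{\left(s,Z \right)} = \left(s + Z\right) + 25 = \left(Z + s\right) + 25 = 25 + Z + s$)
$- \frac{344873}{J{\left(-690,-369 \right)}} + \frac{136394}{-4615} = - \frac{344873}{25 - 369 - 690} + \frac{136394}{-4615} = - \frac{344873}{-1034} + 136394 \left(- \frac{1}{4615}\right) = \left(-344873\right) \left(- \frac{1}{1034}\right) - \frac{136394}{4615} = \frac{344873}{1034} - \frac{136394}{4615} = \frac{1450557499}{4771910}$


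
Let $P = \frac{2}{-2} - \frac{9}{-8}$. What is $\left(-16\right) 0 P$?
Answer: $0$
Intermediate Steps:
$P = \frac{1}{8}$ ($P = 2 \left(- \frac{1}{2}\right) - - \frac{9}{8} = -1 + \frac{9}{8} = \frac{1}{8} \approx 0.125$)
$\left(-16\right) 0 P = \left(-16\right) 0 \cdot \frac{1}{8} = 0 \cdot \frac{1}{8} = 0$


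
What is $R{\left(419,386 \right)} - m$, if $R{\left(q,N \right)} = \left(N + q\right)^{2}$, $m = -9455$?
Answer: $657480$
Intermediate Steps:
$R{\left(419,386 \right)} - m = \left(386 + 419\right)^{2} - -9455 = 805^{2} + 9455 = 648025 + 9455 = 657480$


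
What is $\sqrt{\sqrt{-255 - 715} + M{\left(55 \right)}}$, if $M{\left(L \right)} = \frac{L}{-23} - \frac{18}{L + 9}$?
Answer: $\frac{\sqrt{-90482 + 33856 i \sqrt{970}}}{184} \approx 3.7807 + 4.119 i$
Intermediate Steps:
$M{\left(L \right)} = - \frac{18}{9 + L} - \frac{L}{23}$ ($M{\left(L \right)} = L \left(- \frac{1}{23}\right) - \frac{18}{9 + L} = - \frac{L}{23} - \frac{18}{9 + L} = - \frac{18}{9 + L} - \frac{L}{23}$)
$\sqrt{\sqrt{-255 - 715} + M{\left(55 \right)}} = \sqrt{\sqrt{-255 - 715} + \frac{-414 - 55^{2} - 495}{23 \left(9 + 55\right)}} = \sqrt{\sqrt{-970} + \frac{-414 - 3025 - 495}{23 \cdot 64}} = \sqrt{i \sqrt{970} + \frac{1}{23} \cdot \frac{1}{64} \left(-414 - 3025 - 495\right)} = \sqrt{i \sqrt{970} + \frac{1}{23} \cdot \frac{1}{64} \left(-3934\right)} = \sqrt{i \sqrt{970} - \frac{1967}{736}} = \sqrt{- \frac{1967}{736} + i \sqrt{970}}$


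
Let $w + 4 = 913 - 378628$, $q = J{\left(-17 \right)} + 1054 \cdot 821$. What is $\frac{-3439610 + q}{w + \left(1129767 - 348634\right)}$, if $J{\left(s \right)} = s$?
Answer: $- \frac{2574293}{403414} \approx -6.3813$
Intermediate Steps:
$q = 865317$ ($q = -17 + 1054 \cdot 821 = -17 + 865334 = 865317$)
$w = -377719$ ($w = -4 + \left(913 - 378628\right) = -4 - 377715 = -377719$)
$\frac{-3439610 + q}{w + \left(1129767 - 348634\right)} = \frac{-3439610 + 865317}{-377719 + \left(1129767 - 348634\right)} = - \frac{2574293}{-377719 + \left(1129767 - 348634\right)} = - \frac{2574293}{-377719 + 781133} = - \frac{2574293}{403414}$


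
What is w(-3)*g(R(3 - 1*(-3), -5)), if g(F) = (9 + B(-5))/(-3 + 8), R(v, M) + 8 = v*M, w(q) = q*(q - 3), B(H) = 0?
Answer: 162/5 ≈ 32.400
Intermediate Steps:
w(q) = q*(-3 + q)
R(v, M) = -8 + M*v (R(v, M) = -8 + v*M = -8 + M*v)
g(F) = 9/5 (g(F) = (9 + 0)/(-3 + 8) = 9/5)
w(-3)*g(R(3 - 1*(-3), -5)) = -3*(-3 - 3)*(9/5) = -3*(-6)*(9/5) = 18*(9/5) = 162/5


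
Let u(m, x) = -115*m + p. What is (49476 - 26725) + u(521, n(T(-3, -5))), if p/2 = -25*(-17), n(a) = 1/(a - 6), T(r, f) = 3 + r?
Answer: -36314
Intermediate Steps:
n(a) = 1/(-6 + a)
p = 850 (p = 2*(-25*(-17)) = 2*425 = 850)
u(m, x) = 850 - 115*m (u(m, x) = -115*m + 850 = 850 - 115*m)
(49476 - 26725) + u(521, n(T(-3, -5))) = (49476 - 26725) + (850 - 115*521) = 22751 + (850 - 59915) = 22751 - 59065 = -36314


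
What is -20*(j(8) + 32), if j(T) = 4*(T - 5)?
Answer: -880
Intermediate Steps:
j(T) = -20 + 4*T (j(T) = 4*(-5 + T) = -20 + 4*T)
-20*(j(8) + 32) = -20*((-20 + 4*8) + 32) = -20*((-20 + 32) + 32) = -20*(12 + 32) = -20*44 = -880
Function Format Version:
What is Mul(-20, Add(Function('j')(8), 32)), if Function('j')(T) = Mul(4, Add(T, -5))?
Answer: -880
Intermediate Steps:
Function('j')(T) = Add(-20, Mul(4, T)) (Function('j')(T) = Mul(4, Add(-5, T)) = Add(-20, Mul(4, T)))
Mul(-20, Add(Function('j')(8), 32)) = Mul(-20, Add(Add(-20, Mul(4, 8)), 32)) = Mul(-20, Add(Add(-20, 32), 32)) = Mul(-20, Add(12, 32)) = Mul(-20, 44) = -880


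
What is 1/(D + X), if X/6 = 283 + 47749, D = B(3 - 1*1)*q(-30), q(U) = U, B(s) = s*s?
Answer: 1/288072 ≈ 3.4714e-6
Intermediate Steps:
B(s) = s²
D = -120 (D = (3 - 1*1)²*(-30) = (3 - 1)²*(-30) = 2²*(-30) = 4*(-30) = -120)
X = 288192 (X = 6*(283 + 47749) = 6*48032 = 288192)
1/(D + X) = 1/(-120 + 288192) = 1/288072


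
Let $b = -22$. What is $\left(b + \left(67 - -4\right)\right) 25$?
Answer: $1225$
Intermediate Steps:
$\left(b + \left(67 - -4\right)\right) 25 = \left(-22 + \left(67 - -4\right)\right) 25 = \left(-22 + \left(67 + 4\right)\right) 25 = \left(-22 + 71\right) 25 = 49 \cdot 25 = 1225$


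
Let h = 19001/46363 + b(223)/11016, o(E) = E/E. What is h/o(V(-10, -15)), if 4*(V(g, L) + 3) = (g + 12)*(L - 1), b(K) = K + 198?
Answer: 228833839/510734808 ≈ 0.44805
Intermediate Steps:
b(K) = 198 + K
V(g, L) = -3 + (-1 + L)*(12 + g)/4 (V(g, L) = -3 + ((g + 12)*(L - 1))/4 = -3 + ((12 + g)*(-1 + L))/4 = -3 + ((-1 + L)*(12 + g))/4 = -3 + (-1 + L)*(12 + g)/4)
o(E) = 1
h = 228833839/510734808 (h = 19001/46363 + (198 + 223)/11016 = 19001*(1/46363) + 421*(1/11016) = 19001/46363 + 421/11016 = 228833839/510734808 ≈ 0.44805)
h/o(V(-10, -15)) = (228833839/510734808)/1 = (228833839/510734808)*1 = 228833839/510734808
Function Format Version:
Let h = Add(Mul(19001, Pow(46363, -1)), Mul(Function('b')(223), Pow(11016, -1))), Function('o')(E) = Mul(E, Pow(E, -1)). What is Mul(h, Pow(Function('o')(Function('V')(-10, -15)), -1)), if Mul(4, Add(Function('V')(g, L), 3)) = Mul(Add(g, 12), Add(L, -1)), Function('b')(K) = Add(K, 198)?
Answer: Rational(228833839, 510734808) ≈ 0.44805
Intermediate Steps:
Function('b')(K) = Add(198, K)
Function('V')(g, L) = Add(-3, Mul(Rational(1, 4), Add(-1, L), Add(12, g))) (Function('V')(g, L) = Add(-3, Mul(Rational(1, 4), Mul(Add(g, 12), Add(L, -1)))) = Add(-3, Mul(Rational(1, 4), Mul(Add(12, g), Add(-1, L)))) = Add(-3, Mul(Rational(1, 4), Mul(Add(-1, L), Add(12, g)))) = Add(-3, Mul(Rational(1, 4), Add(-1, L), Add(12, g))))
Function('o')(E) = 1
h = Rational(228833839, 510734808) (h = Add(Mul(19001, Pow(46363, -1)), Mul(Add(198, 223), Pow(11016, -1))) = Add(Mul(19001, Rational(1, 46363)), Mul(421, Rational(1, 11016))) = Add(Rational(19001, 46363), Rational(421, 11016)) = Rational(228833839, 510734808) ≈ 0.44805)
Mul(h, Pow(Function('o')(Function('V')(-10, -15)), -1)) = Mul(Rational(228833839, 510734808), Pow(1, -1)) = Mul(Rational(228833839, 510734808), 1) = Rational(228833839, 510734808)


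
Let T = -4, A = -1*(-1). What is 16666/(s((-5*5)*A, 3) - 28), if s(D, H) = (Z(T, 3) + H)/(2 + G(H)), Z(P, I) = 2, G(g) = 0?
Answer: -33332/51 ≈ -653.57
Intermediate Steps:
A = 1
s(D, H) = 1 + H/2 (s(D, H) = (2 + H)/(2 + 0) = (2 + H)/2 = (2 + H)*(1/2) = 1 + H/2)
16666/(s((-5*5)*A, 3) - 28) = 16666/((1 + (1/2)*3) - 28) = 16666/((1 + 3/2) - 28) = 16666/(5/2 - 28) = 16666/(-51/2) = -2/51*16666 = -33332/51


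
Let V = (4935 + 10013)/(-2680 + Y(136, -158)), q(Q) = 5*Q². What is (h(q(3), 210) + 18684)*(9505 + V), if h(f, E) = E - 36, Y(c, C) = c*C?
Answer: 180488261639/1007 ≈ 1.7923e+8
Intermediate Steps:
Y(c, C) = C*c
h(f, E) = -36 + E
V = -3737/6042 (V = (4935 + 10013)/(-2680 - 158*136) = 14948/(-2680 - 21488) = 14948/(-24168) = 14948*(-1/24168) = -3737/6042 ≈ -0.61850)
(h(q(3), 210) + 18684)*(9505 + V) = ((-36 + 210) + 18684)*(9505 - 3737/6042) = (174 + 18684)*(57425473/6042) = 18858*(57425473/6042) = 180488261639/1007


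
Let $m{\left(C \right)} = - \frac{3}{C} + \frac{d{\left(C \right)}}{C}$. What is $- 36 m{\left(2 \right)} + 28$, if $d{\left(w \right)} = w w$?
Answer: $10$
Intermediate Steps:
$d{\left(w \right)} = w^{2}$
$m{\left(C \right)} = C - \frac{3}{C}$ ($m{\left(C \right)} = - \frac{3}{C} + \frac{C^{2}}{C} = - \frac{3}{C} + C = C - \frac{3}{C}$)
$- 36 m{\left(2 \right)} + 28 = - 36 \left(2 - \frac{3}{2}\right) + 28 = \left(-36\right) \frac{1}{2} + 28 = -18 + 28 = 10$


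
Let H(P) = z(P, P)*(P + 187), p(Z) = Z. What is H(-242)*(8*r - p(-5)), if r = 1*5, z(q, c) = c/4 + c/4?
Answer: 299475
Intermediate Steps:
z(q, c) = c/2 (z(q, c) = c*(¼) + c*(¼) = c/4 + c/4 = c/2)
r = 5
H(P) = P*(187 + P)/2 (H(P) = (P/2)*(P + 187) = (P/2)*(187 + P) = P*(187 + P)/2)
H(-242)*(8*r - p(-5)) = ((½)*(-242)*(187 - 242))*(8*5 - 1*(-5)) = ((½)*(-242)*(-55))*(40 + 5) = 6655*45 = 299475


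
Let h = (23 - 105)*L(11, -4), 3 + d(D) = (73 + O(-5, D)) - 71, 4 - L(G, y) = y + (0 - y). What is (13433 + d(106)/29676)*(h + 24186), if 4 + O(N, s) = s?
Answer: 4755350423561/14838 ≈ 3.2048e+8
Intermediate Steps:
O(N, s) = -4 + s
L(G, y) = 4 (L(G, y) = 4 - (y + (0 - y)) = 4 - (y - y) = 4 - 1*0 = 4 + 0 = 4)
d(D) = -5 + D (d(D) = -3 + ((73 + (-4 + D)) - 71) = -3 + ((69 + D) - 71) = -3 + (-2 + D) = -5 + D)
h = -328 (h = (23 - 105)*4 = -82*4 = -328)
(13433 + d(106)/29676)*(h + 24186) = (13433 + (-5 + 106)/29676)*(-328 + 24186) = (13433 + 101*(1/29676))*23858 = (13433 + 101/29676)*23858 = (398637809/29676)*23858 = 4755350423561/14838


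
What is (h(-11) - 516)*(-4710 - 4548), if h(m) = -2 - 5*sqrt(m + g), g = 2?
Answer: 4795644 + 138870*I ≈ 4.7956e+6 + 1.3887e+5*I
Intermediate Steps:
h(m) = -2 - 5*sqrt(2 + m) (h(m) = -2 - 5*sqrt(m + 2) = -2 - 5*sqrt(2 + m))
(h(-11) - 516)*(-4710 - 4548) = ((-2 - 5*sqrt(2 - 11)) - 516)*(-4710 - 4548) = ((-2 - 15*I) - 516)*(-9258) = (-518 - 15*I)*(-9258) = 4795644 + 138870*I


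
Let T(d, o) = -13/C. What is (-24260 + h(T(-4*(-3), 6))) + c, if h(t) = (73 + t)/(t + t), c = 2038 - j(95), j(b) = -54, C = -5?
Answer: -287995/13 ≈ -22153.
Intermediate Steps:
c = 2092 (c = 2038 - 1*(-54) = 2038 + 54 = 2092)
T(d, o) = 13/5 (T(d, o) = -13/(-5) = -13*(-⅕) = 13/5)
h(t) = (73 + t)/(2*t) (h(t) = (73 + t)/((2*t)) = (73 + t)*(1/(2*t)) = (73 + t)/(2*t))
(-24260 + h(T(-4*(-3), 6))) + c = (-24260 + (73 + 13/5)/(2*(13/5))) + 2092 = (-24260 + (½)*(5/13)*(378/5)) + 2092 = (-24260 + 189/13) + 2092 = -315191/13 + 2092 = -287995/13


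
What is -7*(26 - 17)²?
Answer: -567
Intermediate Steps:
-7*(26 - 17)² = -7*9² = -7*81 = -567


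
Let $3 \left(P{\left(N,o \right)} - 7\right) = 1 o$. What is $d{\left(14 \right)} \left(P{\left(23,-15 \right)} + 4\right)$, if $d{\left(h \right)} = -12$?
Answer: $-72$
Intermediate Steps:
$P{\left(N,o \right)} = 7 + \frac{o}{3}$ ($P{\left(N,o \right)} = 7 + \frac{1 o}{3} = 7 + \frac{o}{3}$)
$d{\left(14 \right)} \left(P{\left(23,-15 \right)} + 4\right) = - 12 \left(\left(7 + \frac{1}{3} \left(-15\right)\right) + 4\right) = - 12 \left(\left(7 - 5\right) + 4\right) = - 12 \left(2 + 4\right) = \left(-12\right) 6 = -72$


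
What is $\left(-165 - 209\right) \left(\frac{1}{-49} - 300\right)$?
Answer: $\frac{5498174}{49} \approx 1.1221 \cdot 10^{5}$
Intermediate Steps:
$\left(-165 - 209\right) \left(\frac{1}{-49} - 300\right) = - 374 \left(- \frac{1}{49} - 300\right) = \left(-374\right) \left(- \frac{14701}{49}\right) = \frac{5498174}{49}$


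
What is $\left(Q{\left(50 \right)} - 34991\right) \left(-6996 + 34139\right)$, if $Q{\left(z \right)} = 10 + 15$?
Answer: $-949082138$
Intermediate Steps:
$Q{\left(z \right)} = 25$
$\left(Q{\left(50 \right)} - 34991\right) \left(-6996 + 34139\right) = \left(25 - 34991\right) \left(-6996 + 34139\right) = \left(-34966\right) 27143 = -949082138$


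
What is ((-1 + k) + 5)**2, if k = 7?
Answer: 121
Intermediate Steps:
((-1 + k) + 5)**2 = ((-1 + 7) + 5)**2 = (6 + 5)**2 = 11**2 = 121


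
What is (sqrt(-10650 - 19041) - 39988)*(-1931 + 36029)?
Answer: -1363510824 + 102294*I*sqrt(3299) ≈ -1.3635e+9 + 5.8755e+6*I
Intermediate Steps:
(sqrt(-10650 - 19041) - 39988)*(-1931 + 36029) = (sqrt(-29691) - 39988)*34098 = (3*I*sqrt(3299) - 39988)*34098 = (-39988 + 3*I*sqrt(3299))*34098 = -1363510824 + 102294*I*sqrt(3299)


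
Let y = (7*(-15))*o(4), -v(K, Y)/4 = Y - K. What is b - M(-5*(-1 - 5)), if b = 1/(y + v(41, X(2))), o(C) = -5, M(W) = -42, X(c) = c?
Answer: 28603/681 ≈ 42.001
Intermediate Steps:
v(K, Y) = -4*Y + 4*K (v(K, Y) = -4*(Y - K) = -4*Y + 4*K)
y = 525 (y = (7*(-15))*(-5) = -105*(-5) = 525)
b = 1/681 (b = 1/(525 + (-4*2 + 4*41)) = 1/(525 + (-8 + 164)) = 1/(525 + 156) = 1/681 ≈ 0.0014684)
b - M(-5*(-1 - 5)) = 1/681 - 1*(-42) = 1/681 + 42 = 28603/681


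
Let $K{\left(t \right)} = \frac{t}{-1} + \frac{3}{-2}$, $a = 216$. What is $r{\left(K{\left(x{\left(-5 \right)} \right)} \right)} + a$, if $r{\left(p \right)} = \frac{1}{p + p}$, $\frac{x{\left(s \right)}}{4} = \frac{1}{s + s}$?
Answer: $\frac{2371}{11} \approx 215.55$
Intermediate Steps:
$x{\left(s \right)} = \frac{2}{s}$ ($x{\left(s \right)} = \frac{4}{s + s} = \frac{4}{2 s} = 4 \frac{1}{2 s} = \frac{2}{s}$)
$K{\left(t \right)} = - \frac{3}{2} - t$ ($K{\left(t \right)} = t \left(-1\right) + 3 \left(- \frac{1}{2}\right) = - t - \frac{3}{2} = - \frac{3}{2} - t$)
$r{\left(p \right)} = \frac{1}{2 p}$
$r{\left(K{\left(x{\left(-5 \right)} \right)} \right)} + a = \frac{1}{2 \left(- \frac{3}{2} - \frac{2}{-5}\right)} + 216 = \frac{1}{2 \left(- \frac{3}{2} - 2 \left(- \frac{1}{5}\right)\right)} + 216 = \frac{1}{2 \left(- \frac{3}{2} - - \frac{2}{5}\right)} + 216 = \frac{1}{2 \left(- \frac{3}{2} + \frac{2}{5}\right)} + 216 = \frac{1}{2 \left(- \frac{11}{10}\right)} + 216 = \frac{1}{2} \left(- \frac{10}{11}\right) + 216 = - \frac{5}{11} + 216 = \frac{2371}{11}$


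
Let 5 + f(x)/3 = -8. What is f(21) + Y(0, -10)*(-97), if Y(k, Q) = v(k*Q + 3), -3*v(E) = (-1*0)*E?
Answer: -39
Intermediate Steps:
v(E) = 0 (v(E) = -(-1*0)*E/3 = -0*E = -⅓*0 = 0)
f(x) = -39 (f(x) = -15 + 3*(-8) = -15 - 24 = -39)
Y(k, Q) = 0
f(21) + Y(0, -10)*(-97) = -39 + 0*(-97) = -39 + 0 = -39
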